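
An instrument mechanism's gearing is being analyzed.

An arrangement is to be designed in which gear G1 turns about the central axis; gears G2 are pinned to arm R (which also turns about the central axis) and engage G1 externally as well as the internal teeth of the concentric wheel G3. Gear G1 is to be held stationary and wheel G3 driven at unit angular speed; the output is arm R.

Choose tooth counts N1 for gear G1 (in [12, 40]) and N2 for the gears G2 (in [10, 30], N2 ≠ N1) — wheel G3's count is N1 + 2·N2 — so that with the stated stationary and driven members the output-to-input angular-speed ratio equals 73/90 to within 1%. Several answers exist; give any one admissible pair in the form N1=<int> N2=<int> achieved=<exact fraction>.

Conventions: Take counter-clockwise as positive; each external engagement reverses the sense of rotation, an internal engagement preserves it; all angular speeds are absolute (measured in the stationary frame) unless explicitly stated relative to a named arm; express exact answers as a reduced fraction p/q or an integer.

design class (target 73/90): planetary set
Willis with ω_sun = 0: ω_arm/ω_ring = N3/(N1+N3); set equal to 73/90  ⇒  N3/N1 = (73/90)/(1 − 73/90) = 73/17
N3 = N1 + 2·N2  ⇒  N2/N1 = (N3/N1 − 1)/2 = (73/17 − 1)/2 = 28/17
smallest multiple with N1 ≥ 12 and N2 ≥ 10: k = 1  ⇒  N1 = 1·17 = 17, N2 = 1·28 = 28 (N1 ≤ 40, N2 ≤ 30, N2 ≠ N1 ✓), N3 = 17 + 2·28 = 73
check: N3/(N1+N3) with N1 = 17, N3 = 73 gives 73/90; |achieved − target| = 0 ≤ 73/9000 ✓

N1=17 N2=28 achieved=73/90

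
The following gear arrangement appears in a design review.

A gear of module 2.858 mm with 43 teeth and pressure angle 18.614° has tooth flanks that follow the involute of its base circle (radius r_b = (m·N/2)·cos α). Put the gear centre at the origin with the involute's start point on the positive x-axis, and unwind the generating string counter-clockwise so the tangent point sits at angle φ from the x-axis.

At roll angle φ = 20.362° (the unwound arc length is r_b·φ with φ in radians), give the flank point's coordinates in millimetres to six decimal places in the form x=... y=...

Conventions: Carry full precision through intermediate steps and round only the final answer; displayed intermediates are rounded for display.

x=61.794769 y=0.860289

recognized (one wheel, involute flank): single-mesh tooth geometry, m = 2.858, N = 43
pitch radius r_p = m·N/2 = 2.858·43/2 = 61.447000
base radius r_b = r_p·cos α = 61.447000·cos 18.614° = 58.232735
roll angle φ = 20.362° = 0.35538394 rad
x = r_b·(cos φ + φ·sin φ) = 61.794769
y = r_b·(sin φ − φ·cos φ) = 0.860289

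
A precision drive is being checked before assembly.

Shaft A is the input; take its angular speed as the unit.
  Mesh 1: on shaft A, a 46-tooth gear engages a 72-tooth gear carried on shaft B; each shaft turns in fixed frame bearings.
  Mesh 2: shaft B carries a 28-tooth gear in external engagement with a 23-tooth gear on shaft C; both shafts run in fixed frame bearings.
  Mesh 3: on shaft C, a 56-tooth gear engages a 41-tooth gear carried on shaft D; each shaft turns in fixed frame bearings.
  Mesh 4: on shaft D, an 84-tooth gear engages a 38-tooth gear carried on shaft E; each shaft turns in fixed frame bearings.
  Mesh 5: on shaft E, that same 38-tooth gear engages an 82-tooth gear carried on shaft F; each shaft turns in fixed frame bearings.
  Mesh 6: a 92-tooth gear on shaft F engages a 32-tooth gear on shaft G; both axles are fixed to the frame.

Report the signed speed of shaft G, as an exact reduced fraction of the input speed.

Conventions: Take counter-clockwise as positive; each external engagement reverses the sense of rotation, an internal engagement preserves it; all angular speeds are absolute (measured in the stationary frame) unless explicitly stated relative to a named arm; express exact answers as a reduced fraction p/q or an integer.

6-mesh fixed-axis compound train (all bearings frame-fixed)
mesh 1 [46T→72T]: |ω|/ω_in = 1×46/72 = 23/36, sense flips to −
mesh 2 [28T→23T]: |ω|/ω_in = (23/36)×28/23 = 7/9, sense flips to +
mesh 3 [56T→41T]: |ω|/ω_in = (7/9)×56/41 = 392/369, sense flips to −
mesh 4 [84T→38T]: |ω|/ω_in = (392/369)×84/38 = 5488/2337, sense flips to +
mesh 5 [38T→82T]: |ω|/ω_in = (5488/2337)×38/82 = 5488/5043, sense flips to −
mesh 6 [92T→32T]: |ω|/ω_in = (5488/5043)×92/32 = 15778/5043, sense flips to +
signed output speed (× input speed) = 15778/5043

15778/5043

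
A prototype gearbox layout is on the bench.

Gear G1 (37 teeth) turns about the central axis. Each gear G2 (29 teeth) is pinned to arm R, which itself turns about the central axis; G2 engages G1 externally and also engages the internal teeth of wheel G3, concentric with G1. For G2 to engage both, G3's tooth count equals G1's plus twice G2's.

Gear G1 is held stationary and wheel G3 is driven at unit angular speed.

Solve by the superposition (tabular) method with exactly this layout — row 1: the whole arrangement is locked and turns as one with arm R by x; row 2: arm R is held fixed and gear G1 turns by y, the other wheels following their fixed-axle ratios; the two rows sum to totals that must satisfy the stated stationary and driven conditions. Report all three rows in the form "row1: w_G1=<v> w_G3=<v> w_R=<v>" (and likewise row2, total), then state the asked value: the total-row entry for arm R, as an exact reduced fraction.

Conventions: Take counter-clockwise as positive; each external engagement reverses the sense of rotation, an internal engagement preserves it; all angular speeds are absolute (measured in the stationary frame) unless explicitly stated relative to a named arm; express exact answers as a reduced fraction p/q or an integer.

row1: w_G1=95/132 w_G3=95/132 w_R=95/132
row2: w_G1=-95/132 w_G3=37/132 w_R=0
total: w_G1=0 w_G3=1 w_R=95/132
asked value: 95/132

planetary set (37T centre, 29T on arm, 95T internal) — Willis relation
row 1 (train locked, turned with arm): all members turn x
superposition row 2 [arm held]: sun y, ring −(37/95)·y, arm 0
boundary: total ω_sun = x + y = 0 and total ω_ring = x − (37/95)·y = 1  ⇒  y = -95/132, x = 95/132
row 2 ring = −(37/95)·(-95/132) = 37/132
totals (row 1 + row 2): sun 95/132 + (-95/132) = 0, ring 95/132 + 37/132 = 1, arm 95/132 + 0 = 95/132
asked cell (total, arm) = 95/132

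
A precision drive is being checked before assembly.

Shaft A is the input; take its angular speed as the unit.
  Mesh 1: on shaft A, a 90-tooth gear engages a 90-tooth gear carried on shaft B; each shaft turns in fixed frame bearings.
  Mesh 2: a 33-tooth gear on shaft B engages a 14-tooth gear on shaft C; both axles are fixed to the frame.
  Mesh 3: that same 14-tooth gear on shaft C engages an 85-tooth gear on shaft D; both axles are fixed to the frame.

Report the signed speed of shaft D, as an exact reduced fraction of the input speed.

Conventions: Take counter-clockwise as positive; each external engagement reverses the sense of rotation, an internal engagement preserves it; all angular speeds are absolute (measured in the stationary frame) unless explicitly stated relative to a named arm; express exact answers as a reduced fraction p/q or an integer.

-33/85

3-mesh fixed-axis compound train (all bearings frame-fixed)
mesh 1 [90T→90T]: |ω|/ω_in = 1×90/90 = 1, sense flips to −
mesh 2 [33T→14T]: |ω|/ω_in = 1×33/14 = 33/14, sense flips to +
mesh 3 [14T→85T]: |ω|/ω_in = (33/14)×14/85 = 33/85, sense flips to −
signed output speed (× input speed) = -33/85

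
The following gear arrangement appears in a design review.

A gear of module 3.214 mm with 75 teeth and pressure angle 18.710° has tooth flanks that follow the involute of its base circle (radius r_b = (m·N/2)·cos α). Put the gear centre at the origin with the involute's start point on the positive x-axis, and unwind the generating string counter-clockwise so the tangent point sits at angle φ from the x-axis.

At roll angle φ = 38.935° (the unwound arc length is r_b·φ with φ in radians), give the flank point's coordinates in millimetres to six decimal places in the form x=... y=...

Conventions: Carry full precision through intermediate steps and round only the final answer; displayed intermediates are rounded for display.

recognized (one wheel, involute flank): single-mesh tooth geometry, m = 3.214, N = 75
pitch radius r_p = m·N/2 = 3.214·75/2 = 120.525000
base radius r_b = r_p·cos α = 120.525000·cos 18.710° = 114.155773
roll angle φ = 38.935° = 0.67954394 rad
x = r_b·(cos φ + φ·sin φ) = 137.547532
y = r_b·(sin φ − φ·cos φ) = 11.398305

x=137.547532 y=11.398305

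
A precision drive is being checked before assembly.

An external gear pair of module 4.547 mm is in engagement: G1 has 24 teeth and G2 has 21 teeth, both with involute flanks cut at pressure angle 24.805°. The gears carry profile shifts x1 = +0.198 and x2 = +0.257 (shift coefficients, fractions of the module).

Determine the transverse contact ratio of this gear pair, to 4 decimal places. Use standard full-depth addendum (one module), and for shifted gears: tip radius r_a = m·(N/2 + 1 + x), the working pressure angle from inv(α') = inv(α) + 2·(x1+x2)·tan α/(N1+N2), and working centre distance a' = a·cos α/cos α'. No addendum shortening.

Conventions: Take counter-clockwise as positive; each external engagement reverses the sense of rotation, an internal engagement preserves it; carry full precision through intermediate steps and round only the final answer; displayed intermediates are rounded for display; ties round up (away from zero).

1.3672

recognized (one external pair, fixed centres): single-mesh tooth geometry, m = 4.547, N1 = 24, N2 = 21
base radii: r_b1 = 49.529973, r_b2 = 43.338726
tip radii: r_a1 = 60.011306, r_a2 = 53.459079
inv(α') = inv(24.805°) + 2·(+0.198+0.257)·tan α/(24+21) = 0.03858797  ⇒  α' = 27.06633°
a' = a·cos α / cos α' = 102.3075·cos 24.805°/cos 27.06633° = 104.290566
action lengths: √(r_a1²−r_b1²) = 33.884194, √(r_a2²−r_b2²) = 31.299008
base pitch p_b = π·m·cos α = 12.966917
CR = (33.884194 + 31.299008 − 104.290566·sin 27.06633°)/12.966917 = 1.367228
contact ratio ≈ 1.3672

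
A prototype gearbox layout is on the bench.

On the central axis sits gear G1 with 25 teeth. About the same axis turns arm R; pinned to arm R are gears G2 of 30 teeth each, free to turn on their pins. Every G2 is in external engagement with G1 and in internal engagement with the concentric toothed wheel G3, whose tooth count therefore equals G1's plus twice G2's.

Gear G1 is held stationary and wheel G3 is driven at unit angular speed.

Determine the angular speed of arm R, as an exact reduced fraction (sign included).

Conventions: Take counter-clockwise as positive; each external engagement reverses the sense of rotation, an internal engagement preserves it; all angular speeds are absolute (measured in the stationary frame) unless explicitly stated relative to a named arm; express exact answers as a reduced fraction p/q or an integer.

class = planetary set [G3 = 25+2·30 = 85; Willis about the carrier]
ring teeth: 25 + 2·30 = 85
25(ω_sun−ω_arm) = −85(ω_ring−ω_arm),  ω_sun = 0, ω_ring = 1
25(0−ω_arm) = −85(1−ω_arm)  ⇒  110·ω_arm = 85  ⇒  ω_arm = 17/22
exact speed ratio = 17/22

17/22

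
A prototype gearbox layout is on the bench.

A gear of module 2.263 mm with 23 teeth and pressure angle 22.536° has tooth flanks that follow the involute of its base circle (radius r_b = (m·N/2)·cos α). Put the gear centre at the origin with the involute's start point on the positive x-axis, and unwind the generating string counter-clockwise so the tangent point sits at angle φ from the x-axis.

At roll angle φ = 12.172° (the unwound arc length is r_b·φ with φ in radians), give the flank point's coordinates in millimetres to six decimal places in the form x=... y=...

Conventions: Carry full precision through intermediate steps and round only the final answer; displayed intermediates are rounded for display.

recognized (one wheel, involute flank): single-mesh tooth geometry, m = 2.263, N = 23
pitch radius r_p = m·N/2 = 2.263·23/2 = 26.024500
base radius r_b = r_p·cos α = 26.024500·cos 22.536° = 24.037241
roll angle φ = 12.172° = 0.21244148 rad
x = r_b·(cos φ + φ·sin φ) = 24.573553
y = r_b·(sin φ − φ·cos φ) = 0.076475

x=24.573553 y=0.076475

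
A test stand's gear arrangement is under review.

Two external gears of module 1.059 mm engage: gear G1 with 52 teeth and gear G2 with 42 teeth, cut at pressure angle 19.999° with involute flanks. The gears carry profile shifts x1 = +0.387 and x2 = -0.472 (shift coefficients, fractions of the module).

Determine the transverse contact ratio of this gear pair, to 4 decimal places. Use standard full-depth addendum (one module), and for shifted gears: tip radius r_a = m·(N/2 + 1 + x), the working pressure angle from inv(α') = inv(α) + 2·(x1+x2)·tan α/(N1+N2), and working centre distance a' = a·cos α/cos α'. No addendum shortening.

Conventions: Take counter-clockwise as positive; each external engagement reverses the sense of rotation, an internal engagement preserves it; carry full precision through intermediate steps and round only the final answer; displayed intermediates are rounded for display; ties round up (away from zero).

1.7466

class = single-mesh tooth geometry [involute pair 52T × 42T, m = 1.059]
base radii: r_b1 = 25.873661, r_b2 = 20.897957
tip radii: r_a1 = 29.002833, r_a2 = 22.798152
inv(α') = inv(19.999°) + 2·(+0.387-0.472)·tan α/(52+42) = 0.01424386  ⇒  α' = 19.70978°
a' = a·cos α / cos α' = 49.7730·cos 19.999°/cos 19.70978° = 49.682358
action lengths: √(r_a1²−r_b1²) = 13.104121, √(r_a2²−r_b2²) = 9.112142
base pitch p_b = π·m·cos α = 3.126327
CR = (13.104121 + 9.112142 − 49.682358·sin 19.70978°)/3.126327 = 1.746648
contact ratio ≈ 1.7466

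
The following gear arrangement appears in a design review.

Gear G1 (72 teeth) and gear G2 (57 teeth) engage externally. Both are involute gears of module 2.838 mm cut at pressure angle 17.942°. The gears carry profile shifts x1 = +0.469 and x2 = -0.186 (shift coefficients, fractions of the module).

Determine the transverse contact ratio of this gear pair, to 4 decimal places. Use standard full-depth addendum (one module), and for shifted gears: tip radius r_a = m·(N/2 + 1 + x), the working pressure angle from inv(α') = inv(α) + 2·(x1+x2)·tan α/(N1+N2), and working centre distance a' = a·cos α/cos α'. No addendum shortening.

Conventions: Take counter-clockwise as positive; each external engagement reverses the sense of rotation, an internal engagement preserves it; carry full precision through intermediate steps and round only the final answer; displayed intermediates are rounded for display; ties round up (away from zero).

1.8687

recognized (one external pair, fixed centres): single-mesh tooth geometry, m = 2.838, N1 = 72, N2 = 57
base radii: r_b1 = 97.199452, r_b2 = 76.949566
tip radii: r_a1 = 106.337022, r_a2 = 83.193132
inv(α') = inv(17.942°) + 2·(+0.469-0.186)·tan α/(72+57) = 0.01207464  ⇒  α' = 18.68492°
a' = a·cos α / cos α' = 183.0510·cos 17.942°/cos 18.68492° = 183.838288
action lengths: √(r_a1²−r_b1²) = 43.125732, √(r_a2²−r_b2²) = 31.620586
base pitch p_b = π·m·cos α = 8.482252
CR = (43.125732 + 31.620586 − 183.838288·sin 18.68492°)/8.482252 = 1.868748
contact ratio ≈ 1.8687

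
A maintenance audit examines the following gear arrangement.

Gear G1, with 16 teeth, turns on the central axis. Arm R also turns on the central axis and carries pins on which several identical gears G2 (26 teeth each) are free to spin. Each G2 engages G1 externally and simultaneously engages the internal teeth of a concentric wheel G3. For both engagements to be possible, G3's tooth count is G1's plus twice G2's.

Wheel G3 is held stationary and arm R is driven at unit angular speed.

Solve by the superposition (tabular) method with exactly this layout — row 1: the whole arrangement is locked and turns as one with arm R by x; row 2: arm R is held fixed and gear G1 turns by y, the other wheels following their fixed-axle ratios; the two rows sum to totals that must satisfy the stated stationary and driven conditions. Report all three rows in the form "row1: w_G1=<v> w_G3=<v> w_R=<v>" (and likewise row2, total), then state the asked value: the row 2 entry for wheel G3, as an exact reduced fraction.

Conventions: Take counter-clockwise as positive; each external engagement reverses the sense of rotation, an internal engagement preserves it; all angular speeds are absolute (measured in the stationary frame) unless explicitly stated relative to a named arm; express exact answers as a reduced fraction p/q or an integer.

recognized (axles ride arm R): planetary set, 16/26/68 teeth
row 1 (train locked, turned with arm): all members turn x
row 2 — arm fixed, fixed-axis ratios: sun y, ring −(16/68)·y, arm 0
boundary: total ω_ring = x − (16/68)·y = 0 and total ω_arm = x = 1  ⇒  y = 17/4, x = 1
row 2 ring = −(16/68)·17/4 = -1
totals (row 1 + row 2): sun 1 + 17/4 = 21/4, ring 1 + (-1) = 0, arm 1 + 0 = 1
asked cell (row2, ring) = -1

row1: w_G1=1 w_G3=1 w_R=1
row2: w_G1=17/4 w_G3=-1 w_R=0
total: w_G1=21/4 w_G3=0 w_R=1
asked value: -1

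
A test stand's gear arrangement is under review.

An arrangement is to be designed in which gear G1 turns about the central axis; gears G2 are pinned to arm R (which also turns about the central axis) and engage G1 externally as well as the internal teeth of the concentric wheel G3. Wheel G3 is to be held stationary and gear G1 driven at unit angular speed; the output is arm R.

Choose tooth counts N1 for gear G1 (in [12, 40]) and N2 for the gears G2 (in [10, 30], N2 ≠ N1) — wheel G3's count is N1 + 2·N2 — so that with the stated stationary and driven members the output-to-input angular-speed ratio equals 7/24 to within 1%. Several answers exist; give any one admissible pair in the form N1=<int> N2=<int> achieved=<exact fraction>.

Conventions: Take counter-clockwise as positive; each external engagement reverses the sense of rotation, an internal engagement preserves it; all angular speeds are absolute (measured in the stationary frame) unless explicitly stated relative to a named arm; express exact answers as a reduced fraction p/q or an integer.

N1=14 N2=10 achieved=7/24

class = planetary set [ratio 7/24 wanted; Willis about the carrier]
Willis with ω_ring = 0: ω_arm/ω_sun = N1/(N1+N3); set equal to 7/24  ⇒  N3/N1 = 1/(7/24) − 1 = 17/7
N3 = N1 + 2·N2  ⇒  N2/N1 = (N3/N1 − 1)/2 = (17/7 − 1)/2 = 5/7
smallest multiple with N1 ≥ 12 and N2 ≥ 10: k = 2  ⇒  N1 = 2·7 = 14, N2 = 2·5 = 10 (N1 ≤ 40, N2 ≤ 30, N2 ≠ N1 ✓), N3 = 14 + 2·10 = 34
check: N1/(N1+N3) with N1 = 14, N3 = 34 gives 7/24; |achieved − target| = 0 ≤ 7/2400 ✓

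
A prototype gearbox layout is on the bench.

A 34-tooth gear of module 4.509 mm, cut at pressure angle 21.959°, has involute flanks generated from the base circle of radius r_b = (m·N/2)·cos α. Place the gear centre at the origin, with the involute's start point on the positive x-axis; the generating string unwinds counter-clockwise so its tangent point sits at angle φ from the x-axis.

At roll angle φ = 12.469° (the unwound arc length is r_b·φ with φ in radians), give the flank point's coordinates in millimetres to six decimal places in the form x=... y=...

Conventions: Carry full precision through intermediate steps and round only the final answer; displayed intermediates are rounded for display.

recognized (one wheel, involute flank): single-mesh tooth geometry, m = 4.509, N = 34
pitch radius r_p = m·N/2 = 4.509·34/2 = 76.653000
base radius r_b = r_p·cos α = 76.653000·cos 21.959° = 71.091954
roll angle φ = 12.469° = 0.21762510 rad
x = r_b·(cos φ + φ·sin φ) = 72.755555
y = r_b·(sin φ − φ·cos φ) = 0.243090

x=72.755555 y=0.243090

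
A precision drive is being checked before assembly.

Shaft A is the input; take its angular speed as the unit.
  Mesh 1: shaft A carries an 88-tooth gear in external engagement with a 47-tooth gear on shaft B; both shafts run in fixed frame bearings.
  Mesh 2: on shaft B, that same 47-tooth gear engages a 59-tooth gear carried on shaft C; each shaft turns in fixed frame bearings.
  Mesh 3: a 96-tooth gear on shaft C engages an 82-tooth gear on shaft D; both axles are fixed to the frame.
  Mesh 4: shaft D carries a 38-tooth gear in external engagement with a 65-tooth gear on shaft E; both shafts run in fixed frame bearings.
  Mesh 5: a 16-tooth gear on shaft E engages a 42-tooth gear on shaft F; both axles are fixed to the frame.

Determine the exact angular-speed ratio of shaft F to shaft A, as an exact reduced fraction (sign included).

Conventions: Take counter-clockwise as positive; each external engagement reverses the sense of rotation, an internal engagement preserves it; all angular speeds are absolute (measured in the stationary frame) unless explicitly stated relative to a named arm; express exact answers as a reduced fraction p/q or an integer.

class = fixed-axis compound train [5 meshes; 5 ratios multiply, 5 sense flips]
mesh 1 [88T→47T]: running ratio 88/47, sense −
mesh 2 [47T→59T]: running ratio 88/59, sense +
mesh 3 [96T→82T]: running ratio 4224/2419, sense −
mesh 4 [38T→65T]: running ratio 160512/157235, sense +
mesh 5 [16T→42T]: running ratio 428032/1100645, sense −
ω_out/ω_in = -428032/1100645

-428032/1100645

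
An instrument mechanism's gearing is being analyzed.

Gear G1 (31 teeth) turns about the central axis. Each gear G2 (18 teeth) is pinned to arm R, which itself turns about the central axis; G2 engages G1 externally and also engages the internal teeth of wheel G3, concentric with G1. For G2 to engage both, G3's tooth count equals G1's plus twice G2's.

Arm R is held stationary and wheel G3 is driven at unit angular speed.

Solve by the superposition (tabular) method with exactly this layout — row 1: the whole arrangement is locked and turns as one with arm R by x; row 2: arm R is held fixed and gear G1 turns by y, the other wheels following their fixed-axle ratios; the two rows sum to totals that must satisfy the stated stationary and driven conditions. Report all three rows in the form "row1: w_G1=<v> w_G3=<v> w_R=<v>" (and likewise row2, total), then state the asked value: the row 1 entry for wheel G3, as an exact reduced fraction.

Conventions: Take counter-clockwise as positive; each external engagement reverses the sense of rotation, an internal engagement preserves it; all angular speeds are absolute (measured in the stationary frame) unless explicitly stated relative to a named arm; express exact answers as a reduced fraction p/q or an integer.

planetary set (31T centre, 18T on arm, 67T internal) — Willis relation
row 1 (train locked, turned with arm): all members turn x
row 2 — arm fixed, fixed-axis ratios: sun y, ring −(31/67)·y, arm 0
boundary: total ω_arm = x = 0 and total ω_ring = x − (31/67)·y = 1  ⇒  y = -67/31, x = 0
row 2 ring = −(31/67)·(-67/31) = 1
totals (row 1 + row 2): sun 0 + (-67/31) = -67/31, ring 0 + 1 = 1, arm 0 + 0 = 0
asked cell (row1, ring) = 0

row1: w_G1=0 w_G3=0 w_R=0
row2: w_G1=-67/31 w_G3=1 w_R=0
total: w_G1=-67/31 w_G3=1 w_R=0
asked value: 0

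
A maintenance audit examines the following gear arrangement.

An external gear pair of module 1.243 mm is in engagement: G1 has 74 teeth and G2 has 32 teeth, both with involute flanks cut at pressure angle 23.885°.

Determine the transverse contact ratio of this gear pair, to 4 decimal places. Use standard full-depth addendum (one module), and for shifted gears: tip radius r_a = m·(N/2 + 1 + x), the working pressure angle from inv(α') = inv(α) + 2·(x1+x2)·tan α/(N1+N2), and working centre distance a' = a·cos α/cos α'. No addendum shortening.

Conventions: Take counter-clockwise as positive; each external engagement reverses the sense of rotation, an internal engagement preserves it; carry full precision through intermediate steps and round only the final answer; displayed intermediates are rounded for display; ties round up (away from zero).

recognized (one external pair, fixed centres): single-mesh tooth geometry, m = 1.243, N1 = 74, N2 = 32
base radii: r_b1 = 42.052330, r_b2 = 18.184791
tip radii: r_a1 = 47.234000, r_a2 = 21.131000
no profile shift: α' = α, a' = a
action lengths: √(r_a1²−r_b1²) = 21.509353, √(r_a2²−r_b2²) = 10.762552
base pitch p_b = π·m·cos α = 3.570575
CR = (21.509353 + 10.762552 − 65.879000·sin 23.88500°)/3.570575 = 1.567633
contact ratio ≈ 1.5676

1.5676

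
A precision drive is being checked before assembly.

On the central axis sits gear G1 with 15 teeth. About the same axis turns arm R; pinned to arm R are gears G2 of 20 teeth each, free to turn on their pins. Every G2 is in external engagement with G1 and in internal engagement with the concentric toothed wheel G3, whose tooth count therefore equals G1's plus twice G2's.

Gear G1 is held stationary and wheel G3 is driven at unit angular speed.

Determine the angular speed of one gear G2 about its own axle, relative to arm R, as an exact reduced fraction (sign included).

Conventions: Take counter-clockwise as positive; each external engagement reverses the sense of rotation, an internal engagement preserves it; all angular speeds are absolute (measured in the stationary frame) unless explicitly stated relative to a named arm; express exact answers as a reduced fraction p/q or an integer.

class = planetary set [G3 = 15+2·20 = 55; Willis about the carrier]
ring teeth: 15 + 2·20 = 55
15(ω_sun−ω_arm) = −55(ω_ring−ω_arm),  ω_sun = 0, ω_ring = 1
15(0−ω_arm) = −55(1−ω_arm)  ⇒  70·ω_arm = 55  ⇒  ω_arm = 11/14
sun–planet mesh: 15·(0−11/14) = −20·(ω_p−ω_arm)  ⇒  ω_p−ω_arm = 33/56
exact speed ratio = 33/56

33/56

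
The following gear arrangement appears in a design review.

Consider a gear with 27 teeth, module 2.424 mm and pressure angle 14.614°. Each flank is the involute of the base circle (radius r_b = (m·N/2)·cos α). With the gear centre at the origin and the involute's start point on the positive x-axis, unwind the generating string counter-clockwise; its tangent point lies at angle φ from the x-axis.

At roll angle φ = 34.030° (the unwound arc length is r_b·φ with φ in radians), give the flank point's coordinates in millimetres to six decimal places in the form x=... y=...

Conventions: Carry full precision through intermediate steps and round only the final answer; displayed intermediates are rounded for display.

x=36.767432 y=2.134431

class = single-mesh tooth geometry [base-circle involute, m = 2.424, 27T]
pitch radius r_p = m·N/2 = 2.424·27/2 = 32.724000
base radius r_b = r_p·cos α = 32.724000·cos 14.614° = 31.665298
roll angle φ = 34.030° = 0.59393554 rad
x = r_b·(cos φ + φ·sin φ) = 36.767432
y = r_b·(sin φ − φ·cos φ) = 2.134431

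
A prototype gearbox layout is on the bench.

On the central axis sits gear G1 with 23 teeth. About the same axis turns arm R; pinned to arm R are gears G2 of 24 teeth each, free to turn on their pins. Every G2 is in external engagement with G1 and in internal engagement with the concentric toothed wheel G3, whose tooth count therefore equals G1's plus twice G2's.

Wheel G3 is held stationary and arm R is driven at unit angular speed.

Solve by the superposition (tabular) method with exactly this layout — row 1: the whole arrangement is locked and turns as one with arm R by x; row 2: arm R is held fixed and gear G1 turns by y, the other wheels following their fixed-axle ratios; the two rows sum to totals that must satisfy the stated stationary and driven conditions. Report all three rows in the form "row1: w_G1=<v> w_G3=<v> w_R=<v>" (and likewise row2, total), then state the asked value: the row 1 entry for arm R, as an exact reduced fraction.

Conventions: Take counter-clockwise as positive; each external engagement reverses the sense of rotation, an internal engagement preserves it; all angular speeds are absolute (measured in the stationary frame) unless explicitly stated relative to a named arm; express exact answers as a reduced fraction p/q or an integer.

class = planetary set [G3 = 23+2·24 = 71; Willis about the carrier]
superposition row 1 [locked train]: every member turns x
row 2 (arm held, sun turns y): ω_ring = −(23/71)·y, ω_arm = 0
boundary: total ω_ring = x − (23/71)·y = 0 and total ω_arm = x = 1  ⇒  y = 71/23, x = 1
row 2 ring = −(23/71)·71/23 = -1
totals (row 1 + row 2): sun 1 + 71/23 = 94/23, ring 1 + (-1) = 0, arm 1 + 0 = 1
asked cell (row1, arm) = 1

row1: w_G1=1 w_G3=1 w_R=1
row2: w_G1=71/23 w_G3=-1 w_R=0
total: w_G1=94/23 w_G3=0 w_R=1
asked value: 1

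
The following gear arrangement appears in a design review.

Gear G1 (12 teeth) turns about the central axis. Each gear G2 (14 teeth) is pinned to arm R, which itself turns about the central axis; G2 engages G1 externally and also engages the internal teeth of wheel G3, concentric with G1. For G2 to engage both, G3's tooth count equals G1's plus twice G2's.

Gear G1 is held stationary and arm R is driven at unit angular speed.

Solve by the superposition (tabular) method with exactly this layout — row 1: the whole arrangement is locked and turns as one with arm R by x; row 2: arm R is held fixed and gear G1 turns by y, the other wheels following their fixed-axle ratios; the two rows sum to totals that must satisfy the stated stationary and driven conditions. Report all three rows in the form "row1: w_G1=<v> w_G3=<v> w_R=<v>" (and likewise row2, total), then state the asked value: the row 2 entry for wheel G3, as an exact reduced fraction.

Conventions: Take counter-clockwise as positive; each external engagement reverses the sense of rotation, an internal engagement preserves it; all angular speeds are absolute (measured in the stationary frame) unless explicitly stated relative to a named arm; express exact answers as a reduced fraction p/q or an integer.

class = planetary set [G3 = 12+2·14 = 40; Willis about the carrier]
row 1: whole set turns with the arm by x
row 2 (arm held, sun turns y): ω_ring = −(12/40)·y, ω_arm = 0
boundary: total ω_sun = x + y = 0 and total ω_arm = x = 1  ⇒  y = -1, x = 1
row 2 ring = −(12/40)·(-1) = 3/10
totals (row 1 + row 2): sun 1 + (-1) = 0, ring 1 + 3/10 = 13/10, arm 1 + 0 = 1
asked cell (row2, ring) = 3/10

row1: w_G1=1 w_G3=1 w_R=1
row2: w_G1=-1 w_G3=3/10 w_R=0
total: w_G1=0 w_G3=13/10 w_R=1
asked value: 3/10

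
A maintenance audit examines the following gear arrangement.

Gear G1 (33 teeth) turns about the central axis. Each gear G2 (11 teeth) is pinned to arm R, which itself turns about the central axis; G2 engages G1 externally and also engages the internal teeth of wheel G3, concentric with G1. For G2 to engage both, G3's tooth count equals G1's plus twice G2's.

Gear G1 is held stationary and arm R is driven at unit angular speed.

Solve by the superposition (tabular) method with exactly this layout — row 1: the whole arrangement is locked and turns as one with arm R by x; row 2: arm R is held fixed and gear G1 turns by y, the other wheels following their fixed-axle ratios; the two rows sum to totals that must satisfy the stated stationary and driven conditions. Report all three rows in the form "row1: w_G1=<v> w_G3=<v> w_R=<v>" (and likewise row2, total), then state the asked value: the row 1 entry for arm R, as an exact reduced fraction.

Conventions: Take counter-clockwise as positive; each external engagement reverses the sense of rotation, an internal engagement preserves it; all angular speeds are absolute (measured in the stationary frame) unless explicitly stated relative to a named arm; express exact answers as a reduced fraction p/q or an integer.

recognized (axles ride arm R): planetary set, 33/11/55 teeth
row 1 (train locked, turned with arm): all members turn x
row 2: sun turns y, ring = −(33/55)·y, arm 0
boundary: total ω_sun = x + y = 0 and total ω_arm = x = 1  ⇒  y = -1, x = 1
row 2 ring = −(33/55)·(-1) = 3/5
totals (row 1 + row 2): sun 1 + (-1) = 0, ring 1 + 3/5 = 8/5, arm 1 + 0 = 1
asked cell (row1, arm) = 1

row1: w_G1=1 w_G3=1 w_R=1
row2: w_G1=-1 w_G3=3/5 w_R=0
total: w_G1=0 w_G3=8/5 w_R=1
asked value: 1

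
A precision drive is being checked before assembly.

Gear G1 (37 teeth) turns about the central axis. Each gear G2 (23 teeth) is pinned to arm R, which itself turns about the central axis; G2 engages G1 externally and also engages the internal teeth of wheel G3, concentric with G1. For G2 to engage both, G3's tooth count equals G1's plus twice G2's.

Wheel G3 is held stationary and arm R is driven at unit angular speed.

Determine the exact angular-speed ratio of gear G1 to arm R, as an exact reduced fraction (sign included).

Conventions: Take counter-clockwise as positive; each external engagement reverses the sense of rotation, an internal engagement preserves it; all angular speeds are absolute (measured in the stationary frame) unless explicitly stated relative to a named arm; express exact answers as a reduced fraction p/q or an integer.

120/37

class = planetary set [G3 = 37+2·23 = 83; Willis about the carrier]
ring teeth: 37 + 2·23 = 83
37(ω_sun−ω_arm) = −83(ω_ring−ω_arm),  ω_ring = 0, ω_arm = 1
ω_sun = 1 − (83/37)(0−1) = 120/37
ω_out/ω_in = 120/37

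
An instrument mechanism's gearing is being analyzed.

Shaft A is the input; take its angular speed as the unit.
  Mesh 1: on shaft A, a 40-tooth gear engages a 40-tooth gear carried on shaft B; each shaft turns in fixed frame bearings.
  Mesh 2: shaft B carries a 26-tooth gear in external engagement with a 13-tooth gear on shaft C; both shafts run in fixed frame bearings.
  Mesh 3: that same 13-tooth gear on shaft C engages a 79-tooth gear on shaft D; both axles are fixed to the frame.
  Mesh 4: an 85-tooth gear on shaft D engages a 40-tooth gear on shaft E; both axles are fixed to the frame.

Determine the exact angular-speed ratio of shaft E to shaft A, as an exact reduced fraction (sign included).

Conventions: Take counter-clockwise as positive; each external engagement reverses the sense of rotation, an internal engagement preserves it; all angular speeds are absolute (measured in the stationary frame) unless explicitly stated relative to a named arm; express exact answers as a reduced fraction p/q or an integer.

class = fixed-axis compound train [4 meshes; 4 ratios multiply, 4 sense flips]
mesh 1 [40T→40T]: running ratio 1, sense −
mesh 2 [26T→13T]: running ratio 2, sense +
mesh 3 [13T→79T]: running ratio 26/79, sense −
mesh 4 [85T→40T]: running ratio 221/316, sense +
ω_out/ω_in = 221/316

221/316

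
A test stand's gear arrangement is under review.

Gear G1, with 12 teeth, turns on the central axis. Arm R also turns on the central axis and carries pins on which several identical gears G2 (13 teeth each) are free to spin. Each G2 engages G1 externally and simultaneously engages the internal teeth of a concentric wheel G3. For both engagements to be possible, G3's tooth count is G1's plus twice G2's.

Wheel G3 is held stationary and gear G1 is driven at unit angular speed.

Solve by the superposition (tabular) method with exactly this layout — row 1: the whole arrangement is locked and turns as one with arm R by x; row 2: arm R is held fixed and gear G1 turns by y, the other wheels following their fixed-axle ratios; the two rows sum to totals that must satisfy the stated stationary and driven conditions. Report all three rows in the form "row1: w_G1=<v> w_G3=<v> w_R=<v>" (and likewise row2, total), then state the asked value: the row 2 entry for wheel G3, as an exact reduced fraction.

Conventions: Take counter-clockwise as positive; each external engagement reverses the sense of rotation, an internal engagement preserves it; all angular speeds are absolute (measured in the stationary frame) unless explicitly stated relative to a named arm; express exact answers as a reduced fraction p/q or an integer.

row1: w_G1=6/25 w_G3=6/25 w_R=6/25
row2: w_G1=19/25 w_G3=-6/25 w_R=0
total: w_G1=1 w_G3=0 w_R=6/25
asked value: -6/25

topology: planetary set — G1 12T / G2 13T / G3 38T, arm = carrier (Willis)
row 1: whole set turns with the arm by x
row 2 (arm held, sun turns y): ω_ring = −(12/38)·y, ω_arm = 0
boundary: total ω_ring = x − (12/38)·y = 0 and total ω_sun = x + y = 1  ⇒  y = 19/25, x = 6/25
row 2 ring = −(12/38)·19/25 = -6/25
totals (row 1 + row 2): sun 6/25 + 19/25 = 1, ring 6/25 + (-6/25) = 0, arm 6/25 + 0 = 6/25
asked cell (row2, ring) = -6/25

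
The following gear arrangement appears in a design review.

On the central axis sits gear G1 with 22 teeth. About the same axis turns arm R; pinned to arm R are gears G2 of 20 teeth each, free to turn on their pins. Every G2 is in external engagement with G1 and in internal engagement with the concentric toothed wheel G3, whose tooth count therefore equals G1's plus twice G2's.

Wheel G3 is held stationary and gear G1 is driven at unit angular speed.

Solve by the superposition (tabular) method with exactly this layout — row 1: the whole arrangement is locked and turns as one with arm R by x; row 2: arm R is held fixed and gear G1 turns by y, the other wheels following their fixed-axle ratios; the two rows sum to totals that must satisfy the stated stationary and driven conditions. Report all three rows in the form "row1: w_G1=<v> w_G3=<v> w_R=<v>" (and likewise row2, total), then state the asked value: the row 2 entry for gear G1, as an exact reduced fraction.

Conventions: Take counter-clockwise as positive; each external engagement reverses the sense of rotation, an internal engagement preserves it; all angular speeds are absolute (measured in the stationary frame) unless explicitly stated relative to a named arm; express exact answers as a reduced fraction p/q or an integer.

recognized (axles ride arm R): planetary set, 22/20/62 teeth
row 1: whole set turns with the arm by x
row 2 — arm fixed, fixed-axis ratios: sun y, ring −(22/62)·y, arm 0
boundary: total ω_ring = x − (22/62)·y = 0 and total ω_sun = x + y = 1  ⇒  y = 31/42, x = 11/42
row 2 ring = −(22/62)·31/42 = -11/42
totals (row 1 + row 2): sun 11/42 + 31/42 = 1, ring 11/42 + (-11/42) = 0, arm 11/42 + 0 = 11/42
asked cell (row2, sun) = 31/42

row1: w_G1=11/42 w_G3=11/42 w_R=11/42
row2: w_G1=31/42 w_G3=-11/42 w_R=0
total: w_G1=1 w_G3=0 w_R=11/42
asked value: 31/42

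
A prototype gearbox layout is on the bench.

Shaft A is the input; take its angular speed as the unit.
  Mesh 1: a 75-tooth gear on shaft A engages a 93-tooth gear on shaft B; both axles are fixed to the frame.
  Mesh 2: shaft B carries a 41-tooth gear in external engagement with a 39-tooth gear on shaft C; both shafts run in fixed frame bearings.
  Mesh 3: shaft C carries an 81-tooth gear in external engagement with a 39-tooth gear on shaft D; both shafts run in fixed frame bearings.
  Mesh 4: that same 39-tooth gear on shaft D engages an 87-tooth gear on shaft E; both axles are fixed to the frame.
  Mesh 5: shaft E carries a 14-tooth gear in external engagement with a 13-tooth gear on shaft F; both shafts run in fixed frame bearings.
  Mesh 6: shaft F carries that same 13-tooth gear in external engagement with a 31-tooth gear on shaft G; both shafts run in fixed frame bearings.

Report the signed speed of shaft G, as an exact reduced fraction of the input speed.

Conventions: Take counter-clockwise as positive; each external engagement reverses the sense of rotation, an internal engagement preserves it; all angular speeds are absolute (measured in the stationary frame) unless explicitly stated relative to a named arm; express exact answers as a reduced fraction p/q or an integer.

6-mesh fixed-axis compound train (all bearings frame-fixed)
mesh 1 [75T→93T]: |ω|/ω_in = 1×75/93 = 25/31, sense flips to −
mesh 2 [41T→39T]: |ω|/ω_in = (25/31)×41/39 = 1025/1209, sense flips to +
mesh 3 [81T→39T]: |ω|/ω_in = (1025/1209)×81/39 = 9225/5239, sense flips to −
mesh 4 [39T→87T]: |ω|/ω_in = (9225/5239)×39/87 = 9225/11687, sense flips to +
mesh 5 [14T→13T]: |ω|/ω_in = (9225/11687)×14/13 = 129150/151931, sense flips to −
mesh 6 [13T→31T]: |ω|/ω_in = (129150/151931)×13/31 = 129150/362297, sense flips to +
signed output speed (× input speed) = 129150/362297

129150/362297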